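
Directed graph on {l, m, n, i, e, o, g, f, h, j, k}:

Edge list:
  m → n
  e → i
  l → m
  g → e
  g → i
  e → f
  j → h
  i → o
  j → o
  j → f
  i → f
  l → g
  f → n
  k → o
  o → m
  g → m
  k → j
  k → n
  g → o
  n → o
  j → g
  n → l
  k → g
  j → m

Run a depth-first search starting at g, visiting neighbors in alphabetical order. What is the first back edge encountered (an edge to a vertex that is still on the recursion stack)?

l→g

DFS from g (visiting neighbors in alphabetical order); mark gray on enter, black on exit:
g gray
  e gray
    f gray
      n gray
        l gray
          l→g: g is gray → back edge
First back edge: l → g.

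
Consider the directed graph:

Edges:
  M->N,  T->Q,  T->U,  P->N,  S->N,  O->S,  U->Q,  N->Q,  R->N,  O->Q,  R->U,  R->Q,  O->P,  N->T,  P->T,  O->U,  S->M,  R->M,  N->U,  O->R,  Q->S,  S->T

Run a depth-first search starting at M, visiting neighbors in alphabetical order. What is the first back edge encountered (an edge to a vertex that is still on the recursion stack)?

S→M

DFS from M (visiting neighbors in alphabetical order); mark gray on enter, black on exit:
M gray
  N gray
    Q gray
      S gray
        S→M: M is gray → back edge
First back edge: S → M.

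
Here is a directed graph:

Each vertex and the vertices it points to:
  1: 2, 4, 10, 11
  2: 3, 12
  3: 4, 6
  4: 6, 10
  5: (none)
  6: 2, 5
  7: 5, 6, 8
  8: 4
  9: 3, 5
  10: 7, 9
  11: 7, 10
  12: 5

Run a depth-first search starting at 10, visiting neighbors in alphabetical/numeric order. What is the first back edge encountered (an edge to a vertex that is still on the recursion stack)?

DFS from 10 (visiting neighbors in alphabetical/numeric order); mark gray on enter, black on exit:
10 gray
  7 gray
    5 gray
    5 black
    6 gray
      2 gray
        3 gray
          4 gray
            4→6: 6 is gray → back edge
First back edge: 4 → 6.

4->6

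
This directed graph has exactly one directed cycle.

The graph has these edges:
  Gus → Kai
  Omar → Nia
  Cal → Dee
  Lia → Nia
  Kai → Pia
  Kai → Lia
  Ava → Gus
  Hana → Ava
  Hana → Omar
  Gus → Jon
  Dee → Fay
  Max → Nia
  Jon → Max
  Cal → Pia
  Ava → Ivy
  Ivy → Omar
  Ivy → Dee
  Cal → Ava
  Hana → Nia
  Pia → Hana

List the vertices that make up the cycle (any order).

Ava, Gus, Kai, Pia, Hana

DFS with gray/black marking from Ava:
Ava gray
  Gus gray
    Kai gray
      Lia gray
        Nia gray
        Nia black
      Lia black
      Pia gray
        Hana gray
          Hana→Ava: Ava is gray → back edge
Back edge closes the cycle Ava → Gus → Kai → Pia → Hana → Ava; its vertices are {Ava, Gus, Kai, Pia, Hana}.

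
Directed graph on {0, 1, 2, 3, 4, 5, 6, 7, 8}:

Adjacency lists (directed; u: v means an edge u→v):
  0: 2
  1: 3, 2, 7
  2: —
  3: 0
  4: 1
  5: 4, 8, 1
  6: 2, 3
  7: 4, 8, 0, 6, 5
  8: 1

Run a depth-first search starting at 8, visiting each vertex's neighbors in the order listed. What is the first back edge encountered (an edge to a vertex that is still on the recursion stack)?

DFS from 8 (visiting each vertex's neighbors in the order listed); mark gray on enter, black on exit:
8 gray
  1 gray
    3 gray
      0 gray
        2 gray
        2 black
      0 black
    3 black
    1→2: 2 black — skip
    7 gray
      4 gray
        4→1: 1 is gray → back edge
First back edge: 4 → 1.

4->1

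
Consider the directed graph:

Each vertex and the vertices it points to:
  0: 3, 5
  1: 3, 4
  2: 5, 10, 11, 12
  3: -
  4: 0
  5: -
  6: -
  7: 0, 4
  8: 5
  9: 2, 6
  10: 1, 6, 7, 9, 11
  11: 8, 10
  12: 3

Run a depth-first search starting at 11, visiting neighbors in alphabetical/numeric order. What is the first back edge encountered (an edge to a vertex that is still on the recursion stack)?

DFS from 11 (visiting neighbors in alphabetical/numeric order); mark gray on enter, black on exit:
11 gray
  8 gray
    5 gray
    5 black
  8 black
  10 gray
    1 gray
      3 gray
      3 black
      4 gray
        0 gray
          0→3: 3 black — skip
          0→5: 5 black — skip
        0 black
      4 black
    1 black
    6 gray
    6 black
    7 gray
      7→0: 0 black — skip
      7→4: 4 black — skip
    7 black
    9 gray
      2 gray
        2→5: 5 black — skip
        2→10: 10 is gray → back edge
First back edge: 2 → 10.

2->10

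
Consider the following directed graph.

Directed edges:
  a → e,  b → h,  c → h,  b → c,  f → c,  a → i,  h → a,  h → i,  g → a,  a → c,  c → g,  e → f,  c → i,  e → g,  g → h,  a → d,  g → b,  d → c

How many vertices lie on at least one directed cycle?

A vertex is on a directed cycle iff it belongs to a strongly connected component of size ≥ 2 (or has a self-loop).
The vertices on cycles are {a, b, c, d, e, f, g, h} — 8 in total.

8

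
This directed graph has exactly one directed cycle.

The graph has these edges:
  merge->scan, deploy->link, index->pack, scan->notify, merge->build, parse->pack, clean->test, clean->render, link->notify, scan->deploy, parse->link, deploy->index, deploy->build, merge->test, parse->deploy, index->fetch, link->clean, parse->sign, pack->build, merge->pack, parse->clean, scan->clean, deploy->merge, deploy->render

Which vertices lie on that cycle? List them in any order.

scan, merge, deploy

DFS with gray/black marking from deploy:
deploy gray
  build gray
  build black
  render gray
  render black
  index gray
    fetch gray
    fetch black
    pack gray
      pack→build: build black — skip
    pack black
  index black
  merge gray
    scan gray
      notify gray
      notify black
      scan→deploy: deploy is gray → back edge
Back edge closes the cycle deploy → merge → scan → deploy; its vertices are {scan, merge, deploy}.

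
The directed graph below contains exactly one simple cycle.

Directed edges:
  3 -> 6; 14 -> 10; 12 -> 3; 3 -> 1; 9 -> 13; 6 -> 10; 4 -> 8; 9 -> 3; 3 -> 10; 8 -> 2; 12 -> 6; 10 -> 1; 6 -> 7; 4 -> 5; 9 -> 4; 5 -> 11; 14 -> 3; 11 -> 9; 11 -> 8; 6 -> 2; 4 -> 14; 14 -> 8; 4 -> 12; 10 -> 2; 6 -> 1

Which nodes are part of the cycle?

4, 5, 9, 11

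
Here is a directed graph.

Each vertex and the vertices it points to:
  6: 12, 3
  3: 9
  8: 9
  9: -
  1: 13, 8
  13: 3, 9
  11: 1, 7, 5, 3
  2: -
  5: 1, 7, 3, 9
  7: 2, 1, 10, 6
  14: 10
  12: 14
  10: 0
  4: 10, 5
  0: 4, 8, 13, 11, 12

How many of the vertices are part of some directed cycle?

A vertex is on a directed cycle iff it belongs to a strongly connected component of size ≥ 2 (or has a self-loop).
The vertices on cycles are {0, 4, 5, 6, 7, 10, 11, 12, 14} — 9 in total.

9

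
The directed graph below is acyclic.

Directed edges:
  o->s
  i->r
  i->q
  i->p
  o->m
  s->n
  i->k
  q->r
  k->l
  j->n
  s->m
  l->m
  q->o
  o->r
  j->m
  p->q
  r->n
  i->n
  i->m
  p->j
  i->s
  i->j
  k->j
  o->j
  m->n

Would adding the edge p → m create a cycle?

No

Adding p→m creates a cycle iff m can already reach p.
Explore from m: no path reaches p. The graph stays acyclic.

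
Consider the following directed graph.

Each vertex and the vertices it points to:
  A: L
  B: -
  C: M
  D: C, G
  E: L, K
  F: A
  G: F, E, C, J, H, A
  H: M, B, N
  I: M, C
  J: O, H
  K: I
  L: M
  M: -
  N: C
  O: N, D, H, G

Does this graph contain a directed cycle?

DFS with white/gray/black marking, starting from A:
A gray
  L gray
    M gray
    M black
  L black
A black
B gray
B black
C gray
  C→M: M black — skip
C black
D gray
  D→C: C black — skip
  G gray
    F gray
      F→A: A black — skip
    F black
    E gray
      E→L: L black — skip
      K gray
        I gray
          I→M: M black — skip
          I→C: C black — skip
        I black
      K black
    E black
    G→C: C black — skip
    J gray
      O gray
        N gray
          N→C: C black — skip
        N black
        O→D: D is gray → back edge
Back edge found, so a cycle exists: D → G → J → O → D.

Yes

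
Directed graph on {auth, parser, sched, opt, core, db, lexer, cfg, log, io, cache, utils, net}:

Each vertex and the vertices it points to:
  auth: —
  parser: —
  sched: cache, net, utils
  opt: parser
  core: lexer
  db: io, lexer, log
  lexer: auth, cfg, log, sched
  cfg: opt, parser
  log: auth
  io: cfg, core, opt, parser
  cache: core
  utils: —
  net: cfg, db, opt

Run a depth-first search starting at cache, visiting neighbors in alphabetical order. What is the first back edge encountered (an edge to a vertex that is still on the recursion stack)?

sched→cache

DFS from cache (visiting neighbors in alphabetical order); mark gray on enter, black on exit:
cache gray
  core gray
    lexer gray
      auth gray
      auth black
      cfg gray
        opt gray
          parser gray
          parser black
        opt black
        cfg→parser: parser black — skip
      cfg black
      log gray
        log→auth: auth black — skip
      log black
      sched gray
        sched→cache: cache is gray → back edge
First back edge: sched → cache.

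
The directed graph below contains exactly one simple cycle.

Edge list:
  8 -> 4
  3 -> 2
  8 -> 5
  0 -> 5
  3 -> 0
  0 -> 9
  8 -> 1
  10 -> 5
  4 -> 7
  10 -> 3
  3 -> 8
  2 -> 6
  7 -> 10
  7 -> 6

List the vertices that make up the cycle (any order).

3, 4, 7, 8, 10

DFS with gray/black marking from 3:
3 gray
  2 gray
    6 gray
    6 black
  2 black
  0 gray
    5 gray
    5 black
    9 gray
    9 black
  0 black
  8 gray
    1 gray
    1 black
    8→5: 5 black — skip
    4 gray
      7 gray
        7→6: 6 black — skip
        10 gray
          10→5: 5 black — skip
          10→3: 3 is gray → back edge
Back edge closes the cycle 3 → 8 → 4 → 7 → 10 → 3; its vertices are {3, 4, 7, 8, 10}.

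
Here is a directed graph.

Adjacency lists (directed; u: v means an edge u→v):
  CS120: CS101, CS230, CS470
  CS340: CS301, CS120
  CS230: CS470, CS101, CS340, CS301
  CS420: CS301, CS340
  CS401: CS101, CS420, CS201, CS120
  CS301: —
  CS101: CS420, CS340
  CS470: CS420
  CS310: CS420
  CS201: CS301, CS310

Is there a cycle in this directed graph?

Yes

DFS with white/gray/black marking, starting from CS470:
CS470 gray
  CS420 gray
    CS301 gray
    CS301 black
    CS340 gray
      CS340→CS301: CS301 black — skip
      CS120 gray
        CS101 gray
          CS101→CS420: CS420 is gray → back edge
Back edge found, so a cycle exists: CS420 → CS340 → CS120 → CS101 → CS420.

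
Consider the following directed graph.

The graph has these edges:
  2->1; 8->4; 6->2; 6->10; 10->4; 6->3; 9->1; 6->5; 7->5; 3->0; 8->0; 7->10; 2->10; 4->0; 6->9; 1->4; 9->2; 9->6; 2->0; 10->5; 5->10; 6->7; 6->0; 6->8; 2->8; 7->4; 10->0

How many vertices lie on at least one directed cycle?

A vertex is on a directed cycle iff it belongs to a strongly connected component of size ≥ 2 (or has a self-loop).
The vertices on cycles are {5, 6, 9, 10} — 4 in total.

4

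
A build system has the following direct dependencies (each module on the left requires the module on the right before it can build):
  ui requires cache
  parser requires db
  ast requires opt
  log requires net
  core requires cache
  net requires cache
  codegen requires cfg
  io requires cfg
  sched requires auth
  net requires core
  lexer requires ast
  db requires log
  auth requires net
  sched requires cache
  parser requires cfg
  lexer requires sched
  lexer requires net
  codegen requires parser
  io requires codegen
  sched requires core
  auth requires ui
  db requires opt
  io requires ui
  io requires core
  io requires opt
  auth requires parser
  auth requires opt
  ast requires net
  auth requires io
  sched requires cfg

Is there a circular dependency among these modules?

No

DFS with white/gray/black marking, starting from cache:
cache gray
cache black
core gray
  core→cache: cache black — skip
core black
lexer gray
  sched gray
    auth gray
      net gray
        net→cache: cache black — skip
        net→core: core black — skip
      net black
      io gray
        cfg gray
        cfg black
        codegen gray
          parser gray
            db gray
              log gray
                log→net: net black — skip
              log black
              opt gray
              opt black
            db black
            parser→cfg: cfg black — skip
          parser black
          codegen→cfg: cfg black — skip
        codegen black
        io→opt: opt black — skip
        io→core: core black — skip
        ui gray
          ui→cache: cache black — skip
        ui black
      io black
      auth→opt: opt black — skip
      auth→parser: parser black — skip
      auth→ui: ui black — skip
    auth black
    sched→core: core black — skip
    sched→cache: cache black — skip
    sched→cfg: cfg black — skip
  sched black
  ast gray
    ast→opt: opt black — skip
    ast→net: net black — skip
  ast black
  lexer→net: net black — skip
lexer black
Every edge goes to a white or black vertex — no back edge, so the graph is acyclic.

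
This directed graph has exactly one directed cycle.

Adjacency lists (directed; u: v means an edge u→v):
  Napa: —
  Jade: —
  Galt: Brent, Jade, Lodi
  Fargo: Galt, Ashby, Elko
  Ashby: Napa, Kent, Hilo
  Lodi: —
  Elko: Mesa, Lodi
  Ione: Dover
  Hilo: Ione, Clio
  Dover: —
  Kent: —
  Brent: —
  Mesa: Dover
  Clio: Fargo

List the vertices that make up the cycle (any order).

DFS with gray/black marking from Fargo:
Fargo gray
  Galt gray
    Brent gray
    Brent black
    Jade gray
    Jade black
    Lodi gray
    Lodi black
  Galt black
  Ashby gray
    Napa gray
    Napa black
    Kent gray
    Kent black
    Hilo gray
      Ione gray
        Dover gray
        Dover black
      Ione black
      Clio gray
        Clio→Fargo: Fargo is gray → back edge
Back edge closes the cycle Fargo → Ashby → Hilo → Clio → Fargo; its vertices are {Clio, Hilo, Ashby, Fargo}.

Clio, Hilo, Ashby, Fargo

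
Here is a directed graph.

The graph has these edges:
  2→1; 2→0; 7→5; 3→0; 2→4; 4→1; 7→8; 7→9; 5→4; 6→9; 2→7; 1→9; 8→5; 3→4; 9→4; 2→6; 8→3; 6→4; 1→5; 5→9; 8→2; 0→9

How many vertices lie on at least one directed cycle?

7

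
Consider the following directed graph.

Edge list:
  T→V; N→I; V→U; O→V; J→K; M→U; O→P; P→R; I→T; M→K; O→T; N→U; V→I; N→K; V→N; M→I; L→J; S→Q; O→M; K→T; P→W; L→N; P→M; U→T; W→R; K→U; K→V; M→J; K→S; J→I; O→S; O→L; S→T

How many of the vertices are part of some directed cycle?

A vertex is on a directed cycle iff it belongs to a strongly connected component of size ≥ 2 (or has a self-loop).
The vertices on cycles are {I, K, N, S, T, U, V} — 7 in total.

7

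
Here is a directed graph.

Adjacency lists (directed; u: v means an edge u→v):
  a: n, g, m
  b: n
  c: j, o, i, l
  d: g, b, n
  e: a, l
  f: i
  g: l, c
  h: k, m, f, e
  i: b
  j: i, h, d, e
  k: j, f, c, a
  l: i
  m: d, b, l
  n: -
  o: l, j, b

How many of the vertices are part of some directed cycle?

10

A vertex is on a directed cycle iff it belongs to a strongly connected component of size ≥ 2 (or has a self-loop).
The vertices on cycles are {a, c, d, e, g, h, j, k, m, o} — 10 in total.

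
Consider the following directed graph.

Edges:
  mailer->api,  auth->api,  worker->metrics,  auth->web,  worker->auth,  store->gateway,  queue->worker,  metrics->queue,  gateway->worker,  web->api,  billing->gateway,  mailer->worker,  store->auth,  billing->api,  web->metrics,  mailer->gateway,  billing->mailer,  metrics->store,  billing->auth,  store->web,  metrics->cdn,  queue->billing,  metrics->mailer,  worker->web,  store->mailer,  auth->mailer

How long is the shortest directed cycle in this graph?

For each vertex v, BFS finds the shortest path from v back to v.
The shortest such closed walk is metrics → queue → worker → metrics, length 3.

3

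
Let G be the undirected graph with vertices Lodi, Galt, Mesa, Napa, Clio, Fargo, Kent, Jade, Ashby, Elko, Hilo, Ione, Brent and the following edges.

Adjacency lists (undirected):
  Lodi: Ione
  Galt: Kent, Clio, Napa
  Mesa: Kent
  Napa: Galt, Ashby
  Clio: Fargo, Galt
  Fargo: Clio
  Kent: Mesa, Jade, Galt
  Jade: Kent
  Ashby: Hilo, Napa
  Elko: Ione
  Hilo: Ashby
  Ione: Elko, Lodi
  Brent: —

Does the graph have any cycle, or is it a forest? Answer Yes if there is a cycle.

No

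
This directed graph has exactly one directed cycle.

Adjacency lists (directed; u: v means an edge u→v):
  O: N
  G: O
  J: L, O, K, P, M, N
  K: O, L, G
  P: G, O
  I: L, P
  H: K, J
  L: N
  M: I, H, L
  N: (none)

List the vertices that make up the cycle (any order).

H, J, M

DFS with gray/black marking from J:
J gray
  L gray
    N gray
    N black
  L black
  O gray
    O→N: N black — skip
  O black
  K gray
    K→O: O black — skip
    K→L: L black — skip
    G gray
      G→O: O black — skip
    G black
  K black
  P gray
    P→G: G black — skip
    P→O: O black — skip
  P black
  M gray
    I gray
      I→L: L black — skip
      I→P: P black — skip
    I black
    H gray
      H→K: K black — skip
      H→J: J is gray → back edge
Back edge closes the cycle J → M → H → J; its vertices are {H, J, M}.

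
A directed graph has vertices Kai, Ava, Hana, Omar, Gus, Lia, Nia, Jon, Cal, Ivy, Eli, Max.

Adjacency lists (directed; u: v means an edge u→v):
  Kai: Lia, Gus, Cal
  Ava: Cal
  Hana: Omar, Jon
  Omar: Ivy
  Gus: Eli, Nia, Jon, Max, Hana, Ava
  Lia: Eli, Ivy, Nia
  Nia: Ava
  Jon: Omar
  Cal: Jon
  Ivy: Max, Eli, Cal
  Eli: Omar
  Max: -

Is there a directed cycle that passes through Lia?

No

Lia lies on a cycle iff there is a path from Lia back to itself.
Exploring from Lia, it never reaches itself; equivalently, its strongly connected component is a singleton.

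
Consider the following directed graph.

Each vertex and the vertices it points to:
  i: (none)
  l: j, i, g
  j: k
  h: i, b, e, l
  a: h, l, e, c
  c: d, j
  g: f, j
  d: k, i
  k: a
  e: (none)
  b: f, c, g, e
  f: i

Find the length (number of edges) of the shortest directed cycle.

4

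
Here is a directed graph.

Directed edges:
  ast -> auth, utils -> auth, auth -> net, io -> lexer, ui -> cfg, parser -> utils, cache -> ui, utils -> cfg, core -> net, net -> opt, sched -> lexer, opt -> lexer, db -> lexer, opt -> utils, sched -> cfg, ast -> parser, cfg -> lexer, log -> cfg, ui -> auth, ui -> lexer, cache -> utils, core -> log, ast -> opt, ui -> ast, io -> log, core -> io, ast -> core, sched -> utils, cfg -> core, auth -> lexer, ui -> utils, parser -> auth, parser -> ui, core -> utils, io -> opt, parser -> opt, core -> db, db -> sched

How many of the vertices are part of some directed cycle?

13

A vertex is on a directed cycle iff it belongs to a strongly connected component of size ≥ 2 (or has a self-loop).
The vertices on cycles are {db, io, ui, ast, cfg, log, net, opt, auth, core, sched, utils, parser} — 13 in total.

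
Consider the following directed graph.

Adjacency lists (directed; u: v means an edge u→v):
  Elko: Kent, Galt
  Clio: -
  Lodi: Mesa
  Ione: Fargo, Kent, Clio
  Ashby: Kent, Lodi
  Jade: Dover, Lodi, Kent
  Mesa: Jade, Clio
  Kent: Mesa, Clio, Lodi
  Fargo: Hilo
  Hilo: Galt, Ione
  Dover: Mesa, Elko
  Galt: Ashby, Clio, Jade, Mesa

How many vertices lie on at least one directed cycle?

11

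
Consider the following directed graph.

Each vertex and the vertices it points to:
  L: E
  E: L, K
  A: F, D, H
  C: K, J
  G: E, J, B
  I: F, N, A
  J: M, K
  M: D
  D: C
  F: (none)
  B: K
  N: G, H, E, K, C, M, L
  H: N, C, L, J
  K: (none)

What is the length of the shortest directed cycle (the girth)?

For each vertex v, BFS finds the shortest path from v back to v.
The shortest such closed walk is N → H → N, length 2.

2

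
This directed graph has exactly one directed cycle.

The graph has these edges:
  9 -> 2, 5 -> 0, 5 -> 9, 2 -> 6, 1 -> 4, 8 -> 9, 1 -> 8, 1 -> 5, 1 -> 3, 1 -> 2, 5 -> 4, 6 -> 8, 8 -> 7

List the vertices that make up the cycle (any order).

2, 6, 8, 9

DFS with gray/black marking from 8:
8 gray
  7 gray
  7 black
  9 gray
    2 gray
      6 gray
        6→8: 8 is gray → back edge
Back edge closes the cycle 8 → 9 → 2 → 6 → 8; its vertices are {2, 6, 8, 9}.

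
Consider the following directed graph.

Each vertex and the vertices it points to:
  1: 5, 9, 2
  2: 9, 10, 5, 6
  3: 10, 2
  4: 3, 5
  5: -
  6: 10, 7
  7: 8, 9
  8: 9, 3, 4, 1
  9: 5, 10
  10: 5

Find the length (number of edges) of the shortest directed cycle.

5

For each vertex v, BFS finds the shortest path from v back to v.
The shortest such closed walk is 8 → 3 → 2 → 6 → 7 → 8, length 5.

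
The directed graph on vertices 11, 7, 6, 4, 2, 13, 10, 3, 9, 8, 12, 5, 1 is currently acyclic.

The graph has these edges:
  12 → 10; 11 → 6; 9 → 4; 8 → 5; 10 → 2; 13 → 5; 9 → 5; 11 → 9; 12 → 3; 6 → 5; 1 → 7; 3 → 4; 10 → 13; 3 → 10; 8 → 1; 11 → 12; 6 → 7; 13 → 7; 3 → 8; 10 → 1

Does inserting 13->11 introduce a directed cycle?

Adding 13→11 creates a cycle iff 11 can already reach 13.
Path from 11: 11 → 12 → 10 → 13.
So 11 → … → 13 → 11 is a cycle.

Yes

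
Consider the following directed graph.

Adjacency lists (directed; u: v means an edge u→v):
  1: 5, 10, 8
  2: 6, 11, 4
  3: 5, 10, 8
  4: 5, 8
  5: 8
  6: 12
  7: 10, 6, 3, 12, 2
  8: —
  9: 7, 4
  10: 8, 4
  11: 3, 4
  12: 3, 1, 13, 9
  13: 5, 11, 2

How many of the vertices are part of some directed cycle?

6

A vertex is on a directed cycle iff it belongs to a strongly connected component of size ≥ 2 (or has a self-loop).
The vertices on cycles are {2, 6, 7, 9, 12, 13} — 6 in total.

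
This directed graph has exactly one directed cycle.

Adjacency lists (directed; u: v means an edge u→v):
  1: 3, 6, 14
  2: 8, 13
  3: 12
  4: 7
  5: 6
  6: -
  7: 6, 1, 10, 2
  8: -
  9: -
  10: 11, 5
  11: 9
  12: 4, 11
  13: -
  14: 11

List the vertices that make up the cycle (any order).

1, 3, 4, 7, 12

DFS with gray/black marking from 4:
4 gray
  7 gray
    6 gray
    6 black
    1 gray
      3 gray
        12 gray
          12→4: 4 is gray → back edge
Back edge closes the cycle 4 → 7 → 1 → 3 → 12 → 4; its vertices are {1, 3, 4, 7, 12}.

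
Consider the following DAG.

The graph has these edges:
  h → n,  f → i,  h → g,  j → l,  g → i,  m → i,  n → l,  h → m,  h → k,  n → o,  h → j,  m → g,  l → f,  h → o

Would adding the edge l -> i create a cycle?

No

Adding l→i creates a cycle iff i can already reach l.
Explore from i: no path reaches l. The graph stays acyclic.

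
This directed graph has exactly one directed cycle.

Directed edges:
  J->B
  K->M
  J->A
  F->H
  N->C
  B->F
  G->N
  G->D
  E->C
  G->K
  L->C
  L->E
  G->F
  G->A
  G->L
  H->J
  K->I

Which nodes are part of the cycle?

B, F, H, J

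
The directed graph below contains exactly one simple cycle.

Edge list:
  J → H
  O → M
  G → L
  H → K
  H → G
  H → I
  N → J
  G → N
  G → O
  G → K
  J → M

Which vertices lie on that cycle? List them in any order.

G, H, J, N

DFS with gray/black marking from G:
G gray
  K gray
  K black
  O gray
    M gray
    M black
  O black
  L gray
  L black
  N gray
    J gray
      J→M: M black — skip
      H gray
        I gray
        I black
        H→K: K black — skip
        H→G: G is gray → back edge
Back edge closes the cycle G → N → J → H → G; its vertices are {G, H, J, N}.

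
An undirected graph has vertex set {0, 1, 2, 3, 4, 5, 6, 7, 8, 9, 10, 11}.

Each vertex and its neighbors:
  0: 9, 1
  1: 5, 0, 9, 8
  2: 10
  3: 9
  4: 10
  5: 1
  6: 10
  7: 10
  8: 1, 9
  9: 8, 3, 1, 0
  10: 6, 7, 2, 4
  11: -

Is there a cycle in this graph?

DFS, tracking each vertex's parent; an edge to a visited non-parent vertex closes a cycle.
Start from 7:
visit 7 (parent –)
  visit 10 (parent 7)
    visit 6 (parent 10)
      6–10: parent, skip
    10–7: parent, skip
    visit 2 (parent 10)
      2–10: parent, skip
    visit 4 (parent 10)
      4–10: parent, skip
visit 0 (parent –)
  visit 9 (parent 0)
    visit 8 (parent 9)
      visit 1 (parent 8)
        visit 5 (parent 1)
          5–1: parent, skip
        1–0: 0 visited and ≠ parent → cycle
Cycle: 0 – 9 – 8 – 1 – 0.

Yes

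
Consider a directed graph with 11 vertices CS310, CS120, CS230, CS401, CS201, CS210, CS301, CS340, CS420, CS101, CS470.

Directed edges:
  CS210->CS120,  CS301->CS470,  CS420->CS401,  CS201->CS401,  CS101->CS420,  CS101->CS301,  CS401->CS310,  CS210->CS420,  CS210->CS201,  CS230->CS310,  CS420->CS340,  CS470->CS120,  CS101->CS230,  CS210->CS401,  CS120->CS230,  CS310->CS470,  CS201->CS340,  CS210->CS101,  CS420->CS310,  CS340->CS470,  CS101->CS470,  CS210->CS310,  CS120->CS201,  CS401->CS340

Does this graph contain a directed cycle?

DFS with white/gray/black marking, starting from CS201:
CS201 gray
  CS340 gray
    CS470 gray
      CS120 gray
        CS120→CS201: CS201 is gray → back edge
Back edge found, so a cycle exists: CS201 → CS340 → CS470 → CS120 → CS201.

Yes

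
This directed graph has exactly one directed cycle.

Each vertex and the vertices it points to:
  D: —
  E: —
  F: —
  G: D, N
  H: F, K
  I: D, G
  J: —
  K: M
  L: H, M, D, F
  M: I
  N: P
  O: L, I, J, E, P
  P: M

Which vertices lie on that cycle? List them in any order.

G, I, M, N, P

DFS with gray/black marking from I:
I gray
  D gray
  D black
  G gray
    G→D: D black — skip
    N gray
      P gray
        M gray
          M→I: I is gray → back edge
Back edge closes the cycle I → G → N → P → M → I; its vertices are {G, I, M, N, P}.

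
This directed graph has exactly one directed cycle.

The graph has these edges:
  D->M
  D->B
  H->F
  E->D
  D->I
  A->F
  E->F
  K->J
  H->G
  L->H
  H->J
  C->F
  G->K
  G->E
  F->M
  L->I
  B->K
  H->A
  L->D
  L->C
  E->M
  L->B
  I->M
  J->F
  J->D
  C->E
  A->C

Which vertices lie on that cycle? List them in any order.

DFS with gray/black marking from B:
B gray
  K gray
    J gray
      F gray
        M gray
        M black
      F black
      D gray
        D→B: B is gray → back edge
Back edge closes the cycle B → K → J → D → B; its vertices are {B, D, J, K}.

B, D, J, K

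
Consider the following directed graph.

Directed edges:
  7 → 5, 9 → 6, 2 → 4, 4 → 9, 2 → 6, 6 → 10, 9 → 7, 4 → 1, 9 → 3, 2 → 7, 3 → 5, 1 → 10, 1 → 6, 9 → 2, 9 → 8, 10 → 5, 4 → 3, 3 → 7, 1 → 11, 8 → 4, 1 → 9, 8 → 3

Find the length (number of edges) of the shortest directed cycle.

3

For each vertex v, BFS finds the shortest path from v back to v.
The shortest such closed walk is 9 → 8 → 4 → 9, length 3.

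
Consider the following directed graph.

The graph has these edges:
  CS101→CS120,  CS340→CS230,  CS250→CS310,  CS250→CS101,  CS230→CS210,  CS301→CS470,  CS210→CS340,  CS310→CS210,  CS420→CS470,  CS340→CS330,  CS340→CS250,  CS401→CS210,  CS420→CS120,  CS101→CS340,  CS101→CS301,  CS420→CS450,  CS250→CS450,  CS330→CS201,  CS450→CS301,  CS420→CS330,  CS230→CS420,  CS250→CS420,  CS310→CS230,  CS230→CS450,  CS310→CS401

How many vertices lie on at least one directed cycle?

7

A vertex is on a directed cycle iff it belongs to a strongly connected component of size ≥ 2 (or has a self-loop).
The vertices on cycles are {CS101, CS210, CS230, CS250, CS310, CS340, CS401} — 7 in total.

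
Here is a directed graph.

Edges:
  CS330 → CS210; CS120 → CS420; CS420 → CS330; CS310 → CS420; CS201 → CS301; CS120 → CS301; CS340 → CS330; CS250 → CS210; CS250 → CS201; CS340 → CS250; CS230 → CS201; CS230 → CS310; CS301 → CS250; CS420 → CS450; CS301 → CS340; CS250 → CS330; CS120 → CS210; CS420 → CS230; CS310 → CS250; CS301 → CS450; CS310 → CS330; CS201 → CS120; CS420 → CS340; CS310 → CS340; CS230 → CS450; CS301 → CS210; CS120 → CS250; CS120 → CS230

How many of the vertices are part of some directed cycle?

A vertex is on a directed cycle iff it belongs to a strongly connected component of size ≥ 2 (or has a self-loop).
The vertices on cycles are {CS120, CS201, CS230, CS250, CS301, CS310, CS340, CS420} — 8 in total.

8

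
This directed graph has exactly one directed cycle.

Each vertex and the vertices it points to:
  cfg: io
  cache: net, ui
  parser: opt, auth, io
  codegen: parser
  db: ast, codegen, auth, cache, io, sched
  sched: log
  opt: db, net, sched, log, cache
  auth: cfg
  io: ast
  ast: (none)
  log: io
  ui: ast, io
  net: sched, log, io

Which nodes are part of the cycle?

DFS with gray/black marking from opt:
opt gray
  db gray
    ast gray
    ast black
    codegen gray
      parser gray
        parser→opt: opt is gray → back edge
Back edge closes the cycle opt → db → codegen → parser → opt; its vertices are {db, opt, parser, codegen}.

db, opt, parser, codegen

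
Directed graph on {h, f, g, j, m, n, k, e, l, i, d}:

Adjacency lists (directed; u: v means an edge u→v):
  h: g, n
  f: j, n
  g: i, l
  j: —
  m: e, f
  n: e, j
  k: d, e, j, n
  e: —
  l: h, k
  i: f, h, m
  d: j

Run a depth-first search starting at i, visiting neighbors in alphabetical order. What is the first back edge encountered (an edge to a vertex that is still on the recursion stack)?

g→i

DFS from i (visiting neighbors in alphabetical order); mark gray on enter, black on exit:
i gray
  f gray
    j gray
    j black
    n gray
      e gray
      e black
      n→j: j black — skip
    n black
  f black
  h gray
    g gray
      g→i: i is gray → back edge
First back edge: g → i.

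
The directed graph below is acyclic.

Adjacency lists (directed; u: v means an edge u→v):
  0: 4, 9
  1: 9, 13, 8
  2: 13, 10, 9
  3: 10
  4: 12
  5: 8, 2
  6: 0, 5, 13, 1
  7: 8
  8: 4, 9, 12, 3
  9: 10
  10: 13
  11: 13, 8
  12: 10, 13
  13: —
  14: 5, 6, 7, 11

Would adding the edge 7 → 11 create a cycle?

Adding 7→11 creates a cycle iff 11 can already reach 7.
Explore from 11: no path reaches 7. The graph stays acyclic.

No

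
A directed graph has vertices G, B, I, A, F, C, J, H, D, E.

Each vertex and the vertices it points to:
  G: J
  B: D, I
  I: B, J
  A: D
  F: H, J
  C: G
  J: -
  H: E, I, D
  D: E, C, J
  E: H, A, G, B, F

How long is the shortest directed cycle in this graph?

For each vertex v, BFS finds the shortest path from v back to v.
The shortest such closed walk is H → E → H, length 2.

2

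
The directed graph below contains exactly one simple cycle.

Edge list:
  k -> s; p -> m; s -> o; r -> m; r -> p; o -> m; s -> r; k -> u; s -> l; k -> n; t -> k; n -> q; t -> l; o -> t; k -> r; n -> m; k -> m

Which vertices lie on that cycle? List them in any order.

DFS with gray/black marking from k:
k gray
  r gray
    p gray
      m gray
      m black
    p black
    r→m: m black — skip
  r black
  u gray
  u black
  s gray
    l gray
    l black
    s→r: r black — skip
    o gray
      o→m: m black — skip
      t gray
        t→k: k is gray → back edge
Back edge closes the cycle k → s → o → t → k; its vertices are {k, o, s, t}.

k, o, s, t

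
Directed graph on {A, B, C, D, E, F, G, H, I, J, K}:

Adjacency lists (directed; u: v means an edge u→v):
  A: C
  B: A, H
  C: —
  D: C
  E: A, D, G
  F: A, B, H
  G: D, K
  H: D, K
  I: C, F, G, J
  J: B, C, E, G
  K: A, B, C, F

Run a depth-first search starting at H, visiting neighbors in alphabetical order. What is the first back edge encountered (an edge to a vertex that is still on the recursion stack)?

DFS from H (visiting neighbors in alphabetical order); mark gray on enter, black on exit:
H gray
  D gray
    C gray
    C black
  D black
  K gray
    A gray
      A→C: C black — skip
    A black
    B gray
      B→A: A black — skip
      B→H: H is gray → back edge
First back edge: B → H.

B->H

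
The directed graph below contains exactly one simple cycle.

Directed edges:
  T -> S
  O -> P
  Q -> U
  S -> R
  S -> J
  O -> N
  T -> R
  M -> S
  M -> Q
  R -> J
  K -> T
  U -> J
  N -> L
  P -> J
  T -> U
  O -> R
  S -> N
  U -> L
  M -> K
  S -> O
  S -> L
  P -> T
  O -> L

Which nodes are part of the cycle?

O, P, S, T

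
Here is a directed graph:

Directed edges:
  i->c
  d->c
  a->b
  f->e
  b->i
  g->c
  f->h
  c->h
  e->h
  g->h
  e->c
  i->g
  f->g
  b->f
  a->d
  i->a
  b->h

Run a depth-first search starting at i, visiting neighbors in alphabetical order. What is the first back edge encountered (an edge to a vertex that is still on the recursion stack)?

b->i

DFS from i (visiting neighbors in alphabetical order); mark gray on enter, black on exit:
i gray
  a gray
    b gray
      f gray
        e gray
          c gray
            h gray
            h black
          c black
          e→h: h black — skip
        e black
        g gray
          g→c: c black — skip
          g→h: h black — skip
        g black
        f→h: h black — skip
      f black
      b→h: h black — skip
      b→i: i is gray → back edge
First back edge: b → i.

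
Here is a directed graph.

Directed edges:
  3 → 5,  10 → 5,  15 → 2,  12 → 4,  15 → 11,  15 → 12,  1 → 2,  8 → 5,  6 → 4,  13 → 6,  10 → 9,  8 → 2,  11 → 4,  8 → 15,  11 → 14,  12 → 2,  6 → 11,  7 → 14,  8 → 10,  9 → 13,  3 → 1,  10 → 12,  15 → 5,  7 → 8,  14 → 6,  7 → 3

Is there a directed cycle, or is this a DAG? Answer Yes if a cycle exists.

DFS with white/gray/black marking, starting from 10:
10 gray
  5 gray
  5 black
  12 gray
    4 gray
    4 black
    2 gray
    2 black
  12 black
  9 gray
    13 gray
      6 gray
        11 gray
          11→4: 4 black — skip
          14 gray
            14→6: 6 is gray → back edge
Back edge found, so a cycle exists: 6 → 11 → 14 → 6.

Yes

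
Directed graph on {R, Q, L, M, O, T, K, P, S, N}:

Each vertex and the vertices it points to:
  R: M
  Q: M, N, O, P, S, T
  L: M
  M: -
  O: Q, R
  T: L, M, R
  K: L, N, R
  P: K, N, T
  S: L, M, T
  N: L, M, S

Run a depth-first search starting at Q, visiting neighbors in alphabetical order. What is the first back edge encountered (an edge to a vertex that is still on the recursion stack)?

O→Q

DFS from Q (visiting neighbors in alphabetical order); mark gray on enter, black on exit:
Q gray
  M gray
  M black
  N gray
    L gray
      L→M: M black — skip
    L black
    N→M: M black — skip
    S gray
      S→L: L black — skip
      S→M: M black — skip
      T gray
        T→L: L black — skip
        T→M: M black — skip
        R gray
          R→M: M black — skip
        R black
      T black
    S black
  N black
  O gray
    O→Q: Q is gray → back edge
First back edge: O → Q.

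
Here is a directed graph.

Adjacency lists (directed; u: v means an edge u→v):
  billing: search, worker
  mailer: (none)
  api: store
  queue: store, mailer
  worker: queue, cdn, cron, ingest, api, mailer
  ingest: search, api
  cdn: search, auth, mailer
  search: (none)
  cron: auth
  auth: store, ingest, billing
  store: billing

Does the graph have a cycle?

Yes

DFS with white/gray/black marking, starting from billing:
billing gray
  search gray
  search black
  worker gray
    queue gray
      store gray
        store→billing: billing is gray → back edge
Back edge found, so a cycle exists: billing → worker → queue → store → billing.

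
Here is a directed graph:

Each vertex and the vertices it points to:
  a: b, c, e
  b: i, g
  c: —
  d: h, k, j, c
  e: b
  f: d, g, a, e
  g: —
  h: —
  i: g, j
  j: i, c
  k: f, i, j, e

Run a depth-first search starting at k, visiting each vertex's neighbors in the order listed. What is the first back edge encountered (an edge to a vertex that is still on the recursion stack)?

d->k

DFS from k (visiting each vertex's neighbors in the order listed); mark gray on enter, black on exit:
k gray
  f gray
    d gray
      h gray
      h black
      d→k: k is gray → back edge
First back edge: d → k.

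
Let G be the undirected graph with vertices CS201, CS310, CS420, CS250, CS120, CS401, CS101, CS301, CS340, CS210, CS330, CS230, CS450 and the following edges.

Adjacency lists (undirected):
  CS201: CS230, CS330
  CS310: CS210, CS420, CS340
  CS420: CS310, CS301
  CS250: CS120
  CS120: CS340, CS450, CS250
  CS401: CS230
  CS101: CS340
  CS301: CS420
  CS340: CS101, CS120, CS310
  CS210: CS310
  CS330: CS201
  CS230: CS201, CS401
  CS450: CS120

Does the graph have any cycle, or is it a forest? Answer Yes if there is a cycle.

DFS, tracking each vertex's parent; an edge to a visited non-parent vertex closes a cycle.
Start from CS230:
visit CS230 (parent –)
  visit CS201 (parent CS230)
    CS201–CS230: parent, skip
    visit CS330 (parent CS201)
      CS330–CS201: parent, skip
  visit CS401 (parent CS230)
    CS401–CS230: parent, skip
visit CS310 (parent –)
  visit CS210 (parent CS310)
    CS210–CS310: parent, skip
  visit CS420 (parent CS310)
    CS420–CS310: parent, skip
    visit CS301 (parent CS420)
      CS301–CS420: parent, skip
  visit CS340 (parent CS310)
    visit CS101 (parent CS340)
      CS101–CS340: parent, skip
    visit CS120 (parent CS340)
      CS120–CS340: parent, skip
      visit CS450 (parent CS120)
        CS450–CS120: parent, skip
      visit CS250 (parent CS120)
        CS250–CS120: parent, skip
    CS340–CS310: parent, skip
No non-parent visited neighbor found — the graph is a forest.

No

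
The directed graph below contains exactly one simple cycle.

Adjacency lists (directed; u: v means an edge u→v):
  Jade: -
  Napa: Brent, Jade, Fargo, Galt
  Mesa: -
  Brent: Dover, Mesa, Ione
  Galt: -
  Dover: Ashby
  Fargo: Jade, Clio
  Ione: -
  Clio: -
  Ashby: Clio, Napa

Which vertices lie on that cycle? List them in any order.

DFS with gray/black marking from Napa:
Napa gray
  Brent gray
    Dover gray
      Ashby gray
        Clio gray
        Clio black
        Ashby→Napa: Napa is gray → back edge
Back edge closes the cycle Napa → Brent → Dover → Ashby → Napa; its vertices are {Napa, Ashby, Brent, Dover}.

Napa, Ashby, Brent, Dover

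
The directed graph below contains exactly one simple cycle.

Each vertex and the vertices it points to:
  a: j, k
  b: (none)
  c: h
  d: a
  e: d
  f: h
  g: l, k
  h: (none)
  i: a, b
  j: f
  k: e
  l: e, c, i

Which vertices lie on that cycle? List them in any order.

DFS with gray/black marking from k:
k gray
  e gray
    d gray
      a gray
        j gray
          f gray
            h gray
            h black
          f black
        j black
        a→k: k is gray → back edge
Back edge closes the cycle k → e → d → a → k; its vertices are {a, d, e, k}.

a, d, e, k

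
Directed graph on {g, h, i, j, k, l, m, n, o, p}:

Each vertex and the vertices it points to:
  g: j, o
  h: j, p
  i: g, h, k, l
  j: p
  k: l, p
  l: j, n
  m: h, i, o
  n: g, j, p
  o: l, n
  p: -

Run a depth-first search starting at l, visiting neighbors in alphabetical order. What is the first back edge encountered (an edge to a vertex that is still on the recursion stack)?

DFS from l (visiting neighbors in alphabetical order); mark gray on enter, black on exit:
l gray
  j gray
    p gray
    p black
  j black
  n gray
    g gray
      g→j: j black — skip
      o gray
        o→l: l is gray → back edge
First back edge: o → l.

o→l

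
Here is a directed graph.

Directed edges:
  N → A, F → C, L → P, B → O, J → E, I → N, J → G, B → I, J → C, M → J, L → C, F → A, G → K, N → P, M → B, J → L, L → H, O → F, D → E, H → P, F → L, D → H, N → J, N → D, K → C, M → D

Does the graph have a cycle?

No

DFS with white/gray/black marking, starting from D:
D gray
  E gray
  E black
  H gray
    P gray
    P black
  H black
D black
A gray
A black
B gray
  I gray
    N gray
      N→A: A black — skip
      J gray
        C gray
        C black
        G gray
          K gray
            K→C: C black — skip
          K black
        G black
        L gray
          L→C: C black — skip
          L→P: P black — skip
          L→H: H black — skip
        L black
        J→E: E black — skip
      J black
      N→P: P black — skip
      N→D: D black — skip
    N black
  I black
  O gray
    F gray
      F→L: L black — skip
      F→A: A black — skip
      F→C: C black — skip
    F black
  O black
B black
M gray
  M→J: J black — skip
  M→B: B black — skip
  M→D: D black — skip
M black
Every edge goes to a white or black vertex — no back edge, so the graph is acyclic.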